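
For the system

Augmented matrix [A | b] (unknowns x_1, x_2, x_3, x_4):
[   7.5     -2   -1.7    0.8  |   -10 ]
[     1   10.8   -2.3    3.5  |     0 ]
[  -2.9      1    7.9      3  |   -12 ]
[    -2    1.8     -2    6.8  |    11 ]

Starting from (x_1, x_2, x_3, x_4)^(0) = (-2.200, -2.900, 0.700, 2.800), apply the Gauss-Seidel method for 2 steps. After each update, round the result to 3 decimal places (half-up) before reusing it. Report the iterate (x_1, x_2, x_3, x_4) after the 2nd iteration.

Iteration 1:
  x_1 = (-10 - (-2)·-2.900 - (-1.7)·0.700 - (0.8)·2.800) / (7.5) = -2.247
  x_2 = (0 - (1)·-2.247 - (-2.3)·0.700 - (3.5)·2.800) / (10.8) = -0.550
  x_3 = (-12 - (-2.9)·-2.247 - (1)·-0.550 - (3)·2.800) / (7.9) = -3.338
  x_4 = (11 - (-2)·-2.247 - (1.8)·-0.550 - (-2)·-3.338) / (6.8) = 0.121
Iteration 2:
  x_1 = (-10 - (-2)·-0.550 - (-1.7)·-3.338 - (0.8)·0.121) / (7.5) = -2.250
  x_2 = (0 - (1)·-2.250 - (-2.3)·-3.338 - (3.5)·0.121) / (10.8) = -0.542
  x_3 = (-12 - (-2.9)·-2.250 - (1)·-0.542 - (3)·0.121) / (7.9) = -2.322
  x_4 = (11 - (-2)·-2.250 - (1.8)·-0.542 - (-2)·-2.322) / (6.8) = 0.416

(-2.250, -0.542, -2.322, 0.416)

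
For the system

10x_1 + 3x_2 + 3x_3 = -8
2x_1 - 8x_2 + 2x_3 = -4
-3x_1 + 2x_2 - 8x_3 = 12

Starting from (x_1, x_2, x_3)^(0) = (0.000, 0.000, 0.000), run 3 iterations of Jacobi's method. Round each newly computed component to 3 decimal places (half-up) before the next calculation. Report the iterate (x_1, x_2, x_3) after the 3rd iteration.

Iteration 1:
  x_1 = (-8 - (3)·0.000 - (3)·0.000) / (10) = -0.800
  x_2 = (-4 - (2)·0.000 - (2)·0.000) / (-8) = 0.500
  x_3 = (12 - (-3)·0.000 - (2)·0.000) / (-8) = -1.500
Iteration 2:
  x_1 = (-8 - (3)·0.500 - (3)·-1.500) / (10) = -0.500
  x_2 = (-4 - (2)·-0.800 - (2)·-1.500) / (-8) = -0.075
  x_3 = (12 - (-3)·-0.800 - (2)·0.500) / (-8) = -1.075
Iteration 3:
  x_1 = (-8 - (3)·-0.075 - (3)·-1.075) / (10) = -0.455
  x_2 = (-4 - (2)·-0.500 - (2)·-1.075) / (-8) = 0.106
  x_3 = (12 - (-3)·-0.500 - (2)·-0.075) / (-8) = -1.331

(-0.455, 0.106, -1.331)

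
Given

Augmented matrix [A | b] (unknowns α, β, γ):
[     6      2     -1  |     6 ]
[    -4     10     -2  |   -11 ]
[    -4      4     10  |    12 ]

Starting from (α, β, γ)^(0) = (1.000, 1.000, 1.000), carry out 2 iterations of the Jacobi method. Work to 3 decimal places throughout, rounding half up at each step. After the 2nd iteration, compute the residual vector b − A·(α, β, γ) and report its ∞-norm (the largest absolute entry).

3.204

Iteration 1:
  α = (6 - (2)·1.000 - (-1)·1.000) / (6) = 0.833
  β = (-11 - (-4)·1.000 - (-2)·1.000) / (10) = -0.500
  γ = (12 - (-4)·1.000 - (4)·1.000) / (10) = 1.200
Iteration 2:
  α = (6 - (2)·-0.500 - (-1)·1.200) / (6) = 1.367
  β = (-11 - (-4)·0.833 - (-2)·1.200) / (10) = -0.527
  γ = (12 - (-4)·0.833 - (4)·-0.500) / (10) = 1.733
Residual b − A·x = (0.585, 3.204, 2.246); ∞-norm = 3.204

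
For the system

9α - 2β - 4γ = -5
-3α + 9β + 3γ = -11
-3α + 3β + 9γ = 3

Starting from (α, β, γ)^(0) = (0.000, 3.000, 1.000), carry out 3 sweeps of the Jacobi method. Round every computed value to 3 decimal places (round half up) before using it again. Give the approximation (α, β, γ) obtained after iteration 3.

(-0.276, -1.967, 0.206)

Iteration 1:
  α = (-5 - (-2)·3.000 - (-4)·1.000) / (9) = 0.556
  β = (-11 - (-3)·0.000 - (3)·1.000) / (9) = -1.556
  γ = (3 - (-3)·0.000 - (3)·3.000) / (9) = -0.667
Iteration 2:
  α = (-5 - (-2)·-1.556 - (-4)·-0.667) / (9) = -1.198
  β = (-11 - (-3)·0.556 - (3)·-0.667) / (9) = -0.815
  γ = (3 - (-3)·0.556 - (3)·-1.556) / (9) = 1.037
Iteration 3:
  α = (-5 - (-2)·-0.815 - (-4)·1.037) / (9) = -0.276
  β = (-11 - (-3)·-1.198 - (3)·1.037) / (9) = -1.967
  γ = (3 - (-3)·-1.198 - (3)·-0.815) / (9) = 0.206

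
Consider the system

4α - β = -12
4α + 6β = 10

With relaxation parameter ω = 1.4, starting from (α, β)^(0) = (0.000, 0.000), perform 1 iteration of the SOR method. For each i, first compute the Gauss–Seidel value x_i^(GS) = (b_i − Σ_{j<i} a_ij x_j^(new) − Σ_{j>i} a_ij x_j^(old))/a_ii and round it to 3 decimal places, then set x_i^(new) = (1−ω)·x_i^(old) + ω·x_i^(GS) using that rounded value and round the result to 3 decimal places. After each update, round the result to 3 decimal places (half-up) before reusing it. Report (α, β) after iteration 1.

Iteration 1:
  α: GS value = (-12 - (-1)·0.000) / (4) = -3.000;  α ← (1−ω)·0.000 + ω·-3.000 = -4.200
  β: GS value = (10 - (4)·-4.200) / (6) = 4.467;  β ← (1−ω)·0.000 + ω·4.467 = 6.254

(-4.200, 6.254)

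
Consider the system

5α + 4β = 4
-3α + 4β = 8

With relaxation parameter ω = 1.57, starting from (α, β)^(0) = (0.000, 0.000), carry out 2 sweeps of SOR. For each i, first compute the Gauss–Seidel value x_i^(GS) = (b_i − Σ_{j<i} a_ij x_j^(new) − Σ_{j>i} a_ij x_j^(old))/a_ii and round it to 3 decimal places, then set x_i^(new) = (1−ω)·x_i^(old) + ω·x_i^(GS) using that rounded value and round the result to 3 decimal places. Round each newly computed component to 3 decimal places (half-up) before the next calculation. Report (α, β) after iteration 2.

(-5.261, -5.688)

Iteration 1:
  α: GS value = (4 - (4)·0.000) / (5) = 0.800;  α ← (1−ω)·0.000 + ω·0.800 = 1.256
  β: GS value = (8 - (-3)·1.256) / (4) = 2.942;  β ← (1−ω)·0.000 + ω·2.942 = 4.619
Iteration 2:
  α: GS value = (4 - (4)·4.619) / (5) = -2.895;  α ← (1−ω)·1.256 + ω·-2.895 = -5.261
  β: GS value = (8 - (-3)·-5.261) / (4) = -1.946;  β ← (1−ω)·4.619 + ω·-1.946 = -5.688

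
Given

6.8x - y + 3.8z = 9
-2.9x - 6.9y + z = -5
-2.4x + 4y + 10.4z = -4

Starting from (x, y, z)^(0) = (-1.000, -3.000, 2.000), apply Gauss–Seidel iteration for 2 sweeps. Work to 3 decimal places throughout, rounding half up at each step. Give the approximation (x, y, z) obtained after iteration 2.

Iteration 1:
  x = (9 - (-1)·-3.000 - (3.8)·2.000) / (6.8) = -0.235
  y = (-5 - (-2.9)·-0.235 - (1)·2.000) / (-6.9) = 1.113
  z = (-4 - (-2.4)·-0.235 - (4)·1.113) / (10.4) = -0.867
Iteration 2:
  x = (9 - (-1)·1.113 - (3.8)·-0.867) / (6.8) = 1.972
  y = (-5 - (-2.9)·1.972 - (1)·-0.867) / (-6.9) = -0.230
  z = (-4 - (-2.4)·1.972 - (4)·-0.230) / (10.4) = 0.159

(1.972, -0.230, 0.159)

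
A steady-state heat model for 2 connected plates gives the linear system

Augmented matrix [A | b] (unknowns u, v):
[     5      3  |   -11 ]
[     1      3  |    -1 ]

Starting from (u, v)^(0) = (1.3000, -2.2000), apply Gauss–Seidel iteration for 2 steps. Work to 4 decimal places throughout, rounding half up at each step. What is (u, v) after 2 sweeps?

Iteration 1:
  u = (-11 - (3)·-2.2000) / (5) = -0.8800
  v = (-1 - (1)·-0.8800) / (3) = -0.0400
Iteration 2:
  u = (-11 - (3)·-0.0400) / (5) = -2.1760
  v = (-1 - (1)·-2.1760) / (3) = 0.3920

(-2.1760, 0.3920)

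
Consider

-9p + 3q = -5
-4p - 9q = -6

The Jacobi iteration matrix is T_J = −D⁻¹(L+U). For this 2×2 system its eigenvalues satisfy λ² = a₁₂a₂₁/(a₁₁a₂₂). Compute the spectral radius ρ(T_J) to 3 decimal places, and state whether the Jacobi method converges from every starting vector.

0.385

a₁₂a₂₁/(a₁₁a₂₂) = (3)·(-4) / ((-9)·(-9)) = -0.148148
ρ = √|-0.148148| = √0.148148 = 0.385
ρ < 1, so Jacobi converges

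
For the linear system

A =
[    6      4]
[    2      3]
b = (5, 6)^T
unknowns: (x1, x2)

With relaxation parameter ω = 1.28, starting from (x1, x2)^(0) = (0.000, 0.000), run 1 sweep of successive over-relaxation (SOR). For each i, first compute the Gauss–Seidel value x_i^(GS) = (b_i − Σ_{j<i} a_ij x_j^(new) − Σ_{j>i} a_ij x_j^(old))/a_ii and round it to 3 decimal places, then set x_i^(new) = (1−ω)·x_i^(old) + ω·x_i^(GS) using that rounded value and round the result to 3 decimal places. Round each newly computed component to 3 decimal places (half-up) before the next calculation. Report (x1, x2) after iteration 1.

(1.066, 1.650)

Iteration 1:
  x1: GS value = (5 - (4)·0.000) / (6) = 0.833;  x1 ← (1−ω)·0.000 + ω·0.833 = 1.066
  x2: GS value = (6 - (2)·1.066) / (3) = 1.289;  x2 ← (1−ω)·0.000 + ω·1.289 = 1.650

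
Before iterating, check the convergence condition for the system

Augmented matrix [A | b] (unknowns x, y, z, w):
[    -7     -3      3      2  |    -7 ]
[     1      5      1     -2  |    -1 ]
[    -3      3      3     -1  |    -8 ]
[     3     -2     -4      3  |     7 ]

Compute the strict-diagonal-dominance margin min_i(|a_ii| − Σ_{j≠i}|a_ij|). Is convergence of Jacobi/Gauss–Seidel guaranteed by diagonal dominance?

row 1: |-7| − (3+3+2) = -1
row 2: |5| − (1+1+2) = 1
row 3: |3| − (3+3+1) = -4
row 4: |3| − (3+2+4) = -6
minimum over rows = -6 → not strictly diagonally dominant

-6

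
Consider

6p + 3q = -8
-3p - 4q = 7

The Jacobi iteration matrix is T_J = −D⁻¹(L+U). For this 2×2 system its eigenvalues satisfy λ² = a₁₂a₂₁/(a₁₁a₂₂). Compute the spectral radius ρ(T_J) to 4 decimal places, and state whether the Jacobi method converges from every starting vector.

a₁₂a₂₁/(a₁₁a₂₂) = (3)·(-3) / ((6)·(-4)) = 0.375000
ρ = √|0.375000| = √0.375000 = 0.6124
ρ < 1, so Jacobi converges

0.6124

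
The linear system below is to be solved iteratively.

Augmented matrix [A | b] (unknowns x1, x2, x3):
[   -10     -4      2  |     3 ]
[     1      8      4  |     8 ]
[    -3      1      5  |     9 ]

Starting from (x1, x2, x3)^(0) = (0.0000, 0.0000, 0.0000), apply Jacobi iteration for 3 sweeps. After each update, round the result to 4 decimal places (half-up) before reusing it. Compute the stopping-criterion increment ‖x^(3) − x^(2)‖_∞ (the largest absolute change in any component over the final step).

0.2690

Iteration 1:
  x1 = (3 - (-4)·0.0000 - (2)·0.0000) / (-10) = -0.3000
  x2 = (8 - (1)·0.0000 - (4)·0.0000) / (8) = 1.0000
  x3 = (9 - (-3)·0.0000 - (1)·0.0000) / (5) = 1.8000
Iteration 2:
  x1 = (3 - (-4)·1.0000 - (2)·1.8000) / (-10) = -0.3400
  x2 = (8 - (1)·-0.3000 - (4)·1.8000) / (8) = 0.1375
  x3 = (9 - (-3)·-0.3000 - (1)·1.0000) / (5) = 1.4200
Iteration 3:
  x1 = (3 - (-4)·0.1375 - (2)·1.4200) / (-10) = -0.0710
  x2 = (8 - (1)·-0.3400 - (4)·1.4200) / (8) = 0.3325
  x3 = (9 - (-3)·-0.3400 - (1)·0.1375) / (5) = 1.5685
Change: (0.2690, 0.1950, 0.1485) → max |·| = 0.2690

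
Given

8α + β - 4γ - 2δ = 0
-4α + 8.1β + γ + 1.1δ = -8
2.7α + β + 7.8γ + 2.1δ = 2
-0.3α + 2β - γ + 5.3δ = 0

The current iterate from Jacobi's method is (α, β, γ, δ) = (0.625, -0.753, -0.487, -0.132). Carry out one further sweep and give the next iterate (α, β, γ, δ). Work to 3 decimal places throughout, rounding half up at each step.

One sweep:
  α = (0 - (1)·-0.753 - (-4)·-0.487 - (-2)·-0.132) / (8) = -0.182
  β = (-8 - (-4)·0.625 - (1)·-0.487 - (1.1)·-0.132) / (8.1) = -0.601
  γ = (2 - (2.7)·0.625 - (1)·-0.753 - (2.1)·-0.132) / (7.8) = 0.172
  δ = (0 - (-0.3)·0.625 - (2)·-0.753 - (-1)·-0.487) / (5.3) = 0.228

(-0.182, -0.601, 0.172, 0.228)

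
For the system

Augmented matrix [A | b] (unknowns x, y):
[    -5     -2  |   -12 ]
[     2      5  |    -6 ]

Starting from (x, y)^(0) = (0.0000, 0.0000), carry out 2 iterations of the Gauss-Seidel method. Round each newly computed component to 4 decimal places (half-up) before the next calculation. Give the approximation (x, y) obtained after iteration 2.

(3.2640, -2.5056)

Iteration 1:
  x = (-12 - (-2)·0.0000) / (-5) = 2.4000
  y = (-6 - (2)·2.4000) / (5) = -2.1600
Iteration 2:
  x = (-12 - (-2)·-2.1600) / (-5) = 3.2640
  y = (-6 - (2)·3.2640) / (5) = -2.5056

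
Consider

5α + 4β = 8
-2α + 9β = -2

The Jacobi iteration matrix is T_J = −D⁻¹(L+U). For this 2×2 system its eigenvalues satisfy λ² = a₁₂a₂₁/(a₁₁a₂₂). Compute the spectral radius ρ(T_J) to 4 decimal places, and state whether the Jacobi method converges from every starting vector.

0.4216

a₁₂a₂₁/(a₁₁a₂₂) = (4)·(-2) / ((5)·(9)) = -0.177778
ρ = √|-0.177778| = √0.177778 = 0.4216
ρ < 1, so Jacobi converges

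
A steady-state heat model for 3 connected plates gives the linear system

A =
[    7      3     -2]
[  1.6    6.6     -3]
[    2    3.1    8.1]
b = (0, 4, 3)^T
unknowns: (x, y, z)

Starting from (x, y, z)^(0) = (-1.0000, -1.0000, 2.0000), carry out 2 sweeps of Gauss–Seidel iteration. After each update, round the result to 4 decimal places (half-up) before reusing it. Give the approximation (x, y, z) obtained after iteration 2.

Iteration 1:
  x = (0 - (3)·-1.0000 - (-2)·2.0000) / (7) = 1.0000
  y = (4 - (1.6)·1.0000 - (-3)·2.0000) / (6.6) = 1.2727
  z = (3 - (2)·1.0000 - (3.1)·1.2727) / (8.1) = -0.3636
Iteration 2:
  x = (0 - (3)·1.2727 - (-2)·-0.3636) / (7) = -0.6493
  y = (4 - (1.6)·-0.6493 - (-3)·-0.3636) / (6.6) = 0.5982
  z = (3 - (2)·-0.6493 - (3.1)·0.5982) / (8.1) = 0.3018

(-0.6493, 0.5982, 0.3018)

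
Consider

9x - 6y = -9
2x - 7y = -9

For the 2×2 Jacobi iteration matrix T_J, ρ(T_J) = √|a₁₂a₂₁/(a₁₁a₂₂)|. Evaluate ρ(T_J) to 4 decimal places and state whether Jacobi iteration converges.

a₁₂a₂₁/(a₁₁a₂₂) = (-6)·(2) / ((9)·(-7)) = 0.190476
ρ = √|0.190476| = √0.190476 = 0.4364
ρ < 1, so Jacobi converges

0.4364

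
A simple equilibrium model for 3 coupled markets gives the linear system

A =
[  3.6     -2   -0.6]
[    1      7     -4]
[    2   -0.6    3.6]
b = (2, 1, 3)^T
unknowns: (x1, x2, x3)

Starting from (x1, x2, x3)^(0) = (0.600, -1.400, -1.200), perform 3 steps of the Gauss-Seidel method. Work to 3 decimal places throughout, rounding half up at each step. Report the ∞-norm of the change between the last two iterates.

Iteration 1:
  x1 = (2 - (-2)·-1.400 - (-0.6)·-1.200) / (3.6) = -0.422
  x2 = (1 - (1)·-0.422 - (-4)·-1.200) / (7) = -0.483
  x3 = (3 - (2)·-0.422 - (-0.6)·-0.483) / (3.6) = 0.987
Iteration 2:
  x1 = (2 - (-2)·-0.483 - (-0.6)·0.987) / (3.6) = 0.452
  x2 = (1 - (1)·0.452 - (-4)·0.987) / (7) = 0.642
  x3 = (3 - (2)·0.452 - (-0.6)·0.642) / (3.6) = 0.689
Iteration 3:
  x1 = (2 - (-2)·0.642 - (-0.6)·0.689) / (3.6) = 1.027
  x2 = (1 - (1)·1.027 - (-4)·0.689) / (7) = 0.390
  x3 = (3 - (2)·1.027 - (-0.6)·0.390) / (3.6) = 0.328
Change: (0.575, -0.252, -0.361) → max |·| = 0.575

0.575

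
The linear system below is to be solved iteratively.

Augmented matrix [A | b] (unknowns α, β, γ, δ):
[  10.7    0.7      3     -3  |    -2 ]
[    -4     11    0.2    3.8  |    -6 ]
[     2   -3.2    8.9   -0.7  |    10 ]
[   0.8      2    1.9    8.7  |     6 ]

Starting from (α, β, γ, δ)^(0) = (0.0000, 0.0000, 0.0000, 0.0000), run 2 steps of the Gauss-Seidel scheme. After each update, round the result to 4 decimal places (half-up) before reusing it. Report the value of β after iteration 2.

Iteration 1:
  α = (-2 - (0.7)·0.0000 - (3)·0.0000 - (-3)·0.0000) / (10.7) = -0.1869
  β = (-6 - (-4)·-0.1869 - (0.2)·0.0000 - (3.8)·0.0000) / (11) = -0.6134
  γ = (10 - (2)·-0.1869 - (-3.2)·-0.6134 - (-0.7)·0.0000) / (8.9) = 0.9450
  δ = (6 - (0.8)·-0.1869 - (2)·-0.6134 - (1.9)·0.9450) / (8.7) = 0.6415
Iteration 2:
  α = (-2 - (0.7)·-0.6134 - (3)·0.9450 - (-3)·0.6415) / (10.7) = -0.2319
  β = (-6 - (-4)·-0.2319 - (0.2)·0.9450 - (3.8)·0.6415) / (11) = -0.8686
  γ = (10 - (2)·-0.2319 - (-3.2)·-0.8686 - (-0.7)·0.6415) / (8.9) = 0.9139
  δ = (6 - (0.8)·-0.2319 - (2)·-0.8686 - (1.9)·0.9139) / (8.7) = 0.7111

-0.8686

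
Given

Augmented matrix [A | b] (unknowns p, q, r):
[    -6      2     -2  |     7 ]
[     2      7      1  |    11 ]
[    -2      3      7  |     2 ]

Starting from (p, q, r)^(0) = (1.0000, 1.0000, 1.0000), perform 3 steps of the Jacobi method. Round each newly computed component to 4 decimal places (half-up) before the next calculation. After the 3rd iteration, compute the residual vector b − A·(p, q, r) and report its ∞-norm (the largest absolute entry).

Iteration 1:
  p = (7 - (2)·1.0000 - (-2)·1.0000) / (-6) = -1.1667
  q = (11 - (2)·1.0000 - (1)·1.0000) / (7) = 1.1429
  r = (2 - (-2)·1.0000 - (3)·1.0000) / (7) = 0.1429
Iteration 2:
  p = (7 - (2)·1.1429 - (-2)·0.1429) / (-6) = -0.8333
  q = (11 - (2)·-1.1667 - (1)·0.1429) / (7) = 1.8844
  r = (2 - (-2)·-1.1667 - (3)·1.1429) / (7) = -0.5374
Iteration 3:
  p = (7 - (2)·1.8844 - (-2)·-0.5374) / (-6) = -0.3594
  q = (11 - (2)·-0.8333 - (1)·-0.5374) / (7) = 1.8863
  r = (2 - (-2)·-0.8333 - (3)·1.8844) / (7) = -0.7600
Residual b − A·x = (-0.4490, -0.7253, 0.9423); ∞-norm = 0.9423

0.9423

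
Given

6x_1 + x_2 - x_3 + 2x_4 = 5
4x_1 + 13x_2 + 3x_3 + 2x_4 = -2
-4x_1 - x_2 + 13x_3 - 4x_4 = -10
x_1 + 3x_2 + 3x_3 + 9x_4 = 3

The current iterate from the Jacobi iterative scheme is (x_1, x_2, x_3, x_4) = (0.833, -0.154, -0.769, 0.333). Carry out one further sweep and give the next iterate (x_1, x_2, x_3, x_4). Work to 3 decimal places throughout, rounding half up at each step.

One sweep:
  x_1 = (5 - (1)·-0.154 - (-1)·-0.769 - (2)·0.333) / (6) = 0.620
  x_2 = (-2 - (4)·0.833 - (3)·-0.769 - (2)·0.333) / (13) = -0.284
  x_3 = (-10 - (-4)·0.833 - (-1)·-0.154 - (-4)·0.333) / (13) = -0.422
  x_4 = (3 - (1)·0.833 - (3)·-0.154 - (3)·-0.769) / (9) = 0.548

(0.620, -0.284, -0.422, 0.548)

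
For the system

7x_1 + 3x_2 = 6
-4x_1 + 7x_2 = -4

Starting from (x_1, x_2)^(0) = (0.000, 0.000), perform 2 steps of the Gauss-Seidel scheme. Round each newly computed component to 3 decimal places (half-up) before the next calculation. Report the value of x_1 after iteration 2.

0.892

Iteration 1:
  x_1 = (6 - (3)·0.000) / (7) = 0.857
  x_2 = (-4 - (-4)·0.857) / (7) = -0.082
Iteration 2:
  x_1 = (6 - (3)·-0.082) / (7) = 0.892
  x_2 = (-4 - (-4)·0.892) / (7) = -0.062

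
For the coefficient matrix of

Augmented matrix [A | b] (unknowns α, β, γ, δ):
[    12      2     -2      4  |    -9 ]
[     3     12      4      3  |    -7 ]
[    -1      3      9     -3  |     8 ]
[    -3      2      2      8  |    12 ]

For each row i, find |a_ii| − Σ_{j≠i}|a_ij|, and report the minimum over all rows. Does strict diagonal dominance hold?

row 1: |12| − (2+2+4) = 4
row 2: |12| − (3+4+3) = 2
row 3: |9| − (1+3+3) = 2
row 4: |8| − (3+2+2) = 1
minimum over rows = 1 → strictly diagonally dominant (convergence guaranteed)

1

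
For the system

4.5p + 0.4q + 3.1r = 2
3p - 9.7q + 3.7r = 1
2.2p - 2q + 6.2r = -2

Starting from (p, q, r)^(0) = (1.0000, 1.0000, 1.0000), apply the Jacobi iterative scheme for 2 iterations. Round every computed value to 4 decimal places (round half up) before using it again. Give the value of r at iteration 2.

-0.0148

Iteration 1:
  p = (2 - (0.4)·1.0000 - (3.1)·1.0000) / (4.5) = -0.3333
  q = (1 - (3)·1.0000 - (3.7)·1.0000) / (-9.7) = 0.5876
  r = (-2 - (2.2)·1.0000 - (-2)·1.0000) / (6.2) = -0.3548
Iteration 2:
  p = (2 - (0.4)·0.5876 - (3.1)·-0.3548) / (4.5) = 0.6366
  q = (1 - (3)·-0.3333 - (3.7)·-0.3548) / (-9.7) = -0.3415
  r = (-2 - (2.2)·-0.3333 - (-2)·0.5876) / (6.2) = -0.0148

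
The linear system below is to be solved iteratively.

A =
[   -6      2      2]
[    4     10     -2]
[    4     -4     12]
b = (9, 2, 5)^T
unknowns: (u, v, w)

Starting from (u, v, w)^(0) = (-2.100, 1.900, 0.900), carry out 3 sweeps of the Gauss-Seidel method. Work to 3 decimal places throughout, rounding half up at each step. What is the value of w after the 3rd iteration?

0.973

Iteration 1:
  u = (9 - (2)·1.900 - (2)·0.900) / (-6) = -0.567
  v = (2 - (4)·-0.567 - (-2)·0.900) / (10) = 0.607
  w = (5 - (4)·-0.567 - (-4)·0.607) / (12) = 0.808
Iteration 2:
  u = (9 - (2)·0.607 - (2)·0.808) / (-6) = -1.028
  v = (2 - (4)·-1.028 - (-2)·0.808) / (10) = 0.773
  w = (5 - (4)·-1.028 - (-4)·0.773) / (12) = 1.017
Iteration 3:
  u = (9 - (2)·0.773 - (2)·1.017) / (-6) = -0.903
  v = (2 - (4)·-0.903 - (-2)·1.017) / (10) = 0.765
  w = (5 - (4)·-0.903 - (-4)·0.765) / (12) = 0.973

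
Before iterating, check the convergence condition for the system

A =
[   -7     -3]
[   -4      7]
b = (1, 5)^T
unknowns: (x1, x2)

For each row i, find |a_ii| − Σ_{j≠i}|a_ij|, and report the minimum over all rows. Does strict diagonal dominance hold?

3

row 1: |-7| − (3) = 4
row 2: |7| − (4) = 3
minimum over rows = 3 → strictly diagonally dominant (convergence guaranteed)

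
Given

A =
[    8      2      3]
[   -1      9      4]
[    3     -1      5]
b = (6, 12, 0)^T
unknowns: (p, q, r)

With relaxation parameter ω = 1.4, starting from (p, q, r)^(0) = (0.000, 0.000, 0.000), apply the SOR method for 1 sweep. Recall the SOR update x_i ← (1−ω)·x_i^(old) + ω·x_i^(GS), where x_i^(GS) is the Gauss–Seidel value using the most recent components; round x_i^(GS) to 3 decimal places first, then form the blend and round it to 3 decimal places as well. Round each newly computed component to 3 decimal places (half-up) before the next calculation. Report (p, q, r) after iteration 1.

Iteration 1:
  p: GS value = (6 - (2)·0.000 - (3)·0.000) / (8) = 0.750;  p ← (1−ω)·0.000 + ω·0.750 = 1.050
  q: GS value = (12 - (-1)·1.050 - (4)·0.000) / (9) = 1.450;  q ← (1−ω)·0.000 + ω·1.450 = 2.030
  r: GS value = (0 - (3)·1.050 - (-1)·2.030) / (5) = -0.224;  r ← (1−ω)·0.000 + ω·-0.224 = -0.314

(1.050, 2.030, -0.314)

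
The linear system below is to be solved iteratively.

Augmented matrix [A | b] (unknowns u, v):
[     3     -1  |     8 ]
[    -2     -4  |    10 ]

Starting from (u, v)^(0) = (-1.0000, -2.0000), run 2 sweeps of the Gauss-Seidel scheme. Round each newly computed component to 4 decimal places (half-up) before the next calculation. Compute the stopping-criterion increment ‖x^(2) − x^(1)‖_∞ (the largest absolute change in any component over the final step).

Iteration 1:
  u = (8 - (-1)·-2.0000) / (3) = 2.0000
  v = (10 - (-2)·2.0000) / (-4) = -3.5000
Iteration 2:
  u = (8 - (-1)·-3.5000) / (3) = 1.5000
  v = (10 - (-2)·1.5000) / (-4) = -3.2500
Change: (-0.5000, 0.2500) → max |·| = 0.5000

0.5000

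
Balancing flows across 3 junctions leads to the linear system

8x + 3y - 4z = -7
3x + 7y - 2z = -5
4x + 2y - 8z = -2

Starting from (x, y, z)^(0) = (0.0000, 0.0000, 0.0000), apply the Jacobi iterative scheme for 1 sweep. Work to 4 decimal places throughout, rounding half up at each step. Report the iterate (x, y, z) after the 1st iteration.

(-0.8750, -0.7143, 0.2500)

Iteration 1:
  x = (-7 - (3)·0.0000 - (-4)·0.0000) / (8) = -0.8750
  y = (-5 - (3)·0.0000 - (-2)·0.0000) / (7) = -0.7143
  z = (-2 - (4)·0.0000 - (2)·0.0000) / (-8) = 0.2500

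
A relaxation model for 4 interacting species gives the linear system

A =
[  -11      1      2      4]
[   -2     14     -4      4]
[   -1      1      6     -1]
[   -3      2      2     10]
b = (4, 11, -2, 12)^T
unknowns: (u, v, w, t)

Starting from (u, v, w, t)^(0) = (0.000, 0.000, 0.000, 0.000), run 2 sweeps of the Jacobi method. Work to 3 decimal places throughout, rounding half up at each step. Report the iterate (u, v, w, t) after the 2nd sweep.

(0.084, 0.296, -0.325, 1.000)

Iteration 1:
  u = (4 - (1)·0.000 - (2)·0.000 - (4)·0.000) / (-11) = -0.364
  v = (11 - (-2)·0.000 - (-4)·0.000 - (4)·0.000) / (14) = 0.786
  w = (-2 - (-1)·0.000 - (1)·0.000 - (-1)·0.000) / (6) = -0.333
  t = (12 - (-3)·0.000 - (2)·0.000 - (2)·0.000) / (10) = 1.200
Iteration 2:
  u = (4 - (1)·0.786 - (2)·-0.333 - (4)·1.200) / (-11) = 0.084
  v = (11 - (-2)·-0.364 - (-4)·-0.333 - (4)·1.200) / (14) = 0.296
  w = (-2 - (-1)·-0.364 - (1)·0.786 - (-1)·1.200) / (6) = -0.325
  t = (12 - (-3)·-0.364 - (2)·0.786 - (2)·-0.333) / (10) = 1.000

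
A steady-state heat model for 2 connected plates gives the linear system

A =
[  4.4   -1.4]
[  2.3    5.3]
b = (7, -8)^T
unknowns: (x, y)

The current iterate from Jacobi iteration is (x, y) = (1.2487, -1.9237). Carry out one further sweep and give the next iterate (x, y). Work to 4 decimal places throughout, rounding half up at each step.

(0.9788, -2.0513)

One sweep:
  x = (7 - (-1.4)·-1.9237) / (4.4) = 0.9788
  y = (-8 - (2.3)·1.2487) / (5.3) = -2.0513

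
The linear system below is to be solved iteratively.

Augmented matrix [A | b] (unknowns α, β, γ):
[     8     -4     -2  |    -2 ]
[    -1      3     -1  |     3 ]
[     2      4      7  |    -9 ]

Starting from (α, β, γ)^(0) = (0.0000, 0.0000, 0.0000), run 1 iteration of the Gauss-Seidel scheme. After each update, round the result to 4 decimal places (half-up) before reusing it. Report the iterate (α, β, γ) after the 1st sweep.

Iteration 1:
  α = (-2 - (-4)·0.0000 - (-2)·0.0000) / (8) = -0.2500
  β = (3 - (-1)·-0.2500 - (-1)·0.0000) / (3) = 0.9167
  γ = (-9 - (2)·-0.2500 - (4)·0.9167) / (7) = -1.7381

(-0.2500, 0.9167, -1.7381)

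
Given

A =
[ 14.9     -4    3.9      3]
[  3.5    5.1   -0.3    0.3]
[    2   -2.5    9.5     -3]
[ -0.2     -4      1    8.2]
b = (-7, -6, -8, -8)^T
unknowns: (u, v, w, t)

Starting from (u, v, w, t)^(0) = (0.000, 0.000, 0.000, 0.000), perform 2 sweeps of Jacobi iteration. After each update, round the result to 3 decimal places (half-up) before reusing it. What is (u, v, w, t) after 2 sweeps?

(-0.369, -0.846, -1.361, -1.458)

Iteration 1:
  u = (-7 - (-4)·0.000 - (3.9)·0.000 - (3)·0.000) / (14.9) = -0.470
  v = (-6 - (3.5)·0.000 - (-0.3)·0.000 - (0.3)·0.000) / (5.1) = -1.176
  w = (-8 - (2)·0.000 - (-2.5)·0.000 - (-3)·0.000) / (9.5) = -0.842
  t = (-8 - (-0.2)·0.000 - (-4)·0.000 - (1)·0.000) / (8.2) = -0.976
Iteration 2:
  u = (-7 - (-4)·-1.176 - (3.9)·-0.842 - (3)·-0.976) / (14.9) = -0.369
  v = (-6 - (3.5)·-0.470 - (-0.3)·-0.842 - (0.3)·-0.976) / (5.1) = -0.846
  w = (-8 - (2)·-0.470 - (-2.5)·-1.176 - (-3)·-0.976) / (9.5) = -1.361
  t = (-8 - (-0.2)·-0.470 - (-4)·-1.176 - (1)·-0.842) / (8.2) = -1.458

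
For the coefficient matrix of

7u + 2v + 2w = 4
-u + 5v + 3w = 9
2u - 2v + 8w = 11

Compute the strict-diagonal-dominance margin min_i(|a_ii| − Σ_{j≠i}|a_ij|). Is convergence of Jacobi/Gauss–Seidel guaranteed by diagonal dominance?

1

row 1: |7| − (2+2) = 3
row 2: |5| − (1+3) = 1
row 3: |8| − (2+2) = 4
minimum over rows = 1 → strictly diagonally dominant (convergence guaranteed)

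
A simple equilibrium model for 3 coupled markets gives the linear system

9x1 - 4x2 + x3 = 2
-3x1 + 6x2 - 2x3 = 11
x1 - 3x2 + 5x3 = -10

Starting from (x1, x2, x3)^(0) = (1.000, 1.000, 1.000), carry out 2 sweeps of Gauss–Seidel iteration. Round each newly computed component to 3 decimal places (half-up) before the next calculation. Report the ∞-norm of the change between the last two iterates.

0.824

Iteration 1:
  x1 = (2 - (-4)·1.000 - (1)·1.000) / (9) = 0.556
  x2 = (11 - (-3)·0.556 - (-2)·1.000) / (6) = 2.445
  x3 = (-10 - (1)·0.556 - (-3)·2.445) / (5) = -0.644
Iteration 2:
  x1 = (2 - (-4)·2.445 - (1)·-0.644) / (9) = 1.380
  x2 = (11 - (-3)·1.380 - (-2)·-0.644) / (6) = 2.309
  x3 = (-10 - (1)·1.380 - (-3)·2.309) / (5) = -0.891
Change: (0.824, -0.136, -0.247) → max |·| = 0.824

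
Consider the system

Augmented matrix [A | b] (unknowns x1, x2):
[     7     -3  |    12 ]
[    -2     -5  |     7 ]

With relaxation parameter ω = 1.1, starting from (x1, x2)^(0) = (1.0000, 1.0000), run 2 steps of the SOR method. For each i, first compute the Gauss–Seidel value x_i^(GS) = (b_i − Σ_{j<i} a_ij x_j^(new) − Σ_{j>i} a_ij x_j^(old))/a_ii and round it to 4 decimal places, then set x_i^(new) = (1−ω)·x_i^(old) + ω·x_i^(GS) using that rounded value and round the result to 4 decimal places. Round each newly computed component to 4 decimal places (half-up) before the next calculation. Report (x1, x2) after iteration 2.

(0.4187, -1.4609)

Iteration 1:
  x1: GS value = (12 - (-3)·1.0000) / (7) = 2.1429;  x1 ← (1−ω)·1.0000 + ω·2.1429 = 2.2572
  x2: GS value = (7 - (-2)·2.2572) / (-5) = -2.3029;  x2 ← (1−ω)·1.0000 + ω·-2.3029 = -2.6332
Iteration 2:
  x1: GS value = (12 - (-3)·-2.6332) / (7) = 0.5858;  x1 ← (1−ω)·2.2572 + ω·0.5858 = 0.4187
  x2: GS value = (7 - (-2)·0.4187) / (-5) = -1.5675;  x2 ← (1−ω)·-2.6332 + ω·-1.5675 = -1.4609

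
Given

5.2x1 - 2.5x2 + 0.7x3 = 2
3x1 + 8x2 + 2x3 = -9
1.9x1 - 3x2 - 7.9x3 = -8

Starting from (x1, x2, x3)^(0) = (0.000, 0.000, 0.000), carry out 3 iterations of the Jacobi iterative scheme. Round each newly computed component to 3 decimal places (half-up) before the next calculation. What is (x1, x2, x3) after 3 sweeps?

Iteration 1:
  x1 = (2 - (-2.5)·0.000 - (0.7)·0.000) / (5.2) = 0.385
  x2 = (-9 - (3)·0.000 - (2)·0.000) / (8) = -1.125
  x3 = (-8 - (1.9)·0.000 - (-3)·0.000) / (-7.9) = 1.013
Iteration 2:
  x1 = (2 - (-2.5)·-1.125 - (0.7)·1.013) / (5.2) = -0.293
  x2 = (-9 - (3)·0.385 - (2)·1.013) / (8) = -1.523
  x3 = (-8 - (1.9)·0.385 - (-3)·-1.125) / (-7.9) = 1.532
Iteration 3:
  x1 = (2 - (-2.5)·-1.523 - (0.7)·1.532) / (5.2) = -0.554
  x2 = (-9 - (3)·-0.293 - (2)·1.532) / (8) = -1.398
  x3 = (-8 - (1.9)·-0.293 - (-3)·-1.523) / (-7.9) = 1.521

(-0.554, -1.398, 1.521)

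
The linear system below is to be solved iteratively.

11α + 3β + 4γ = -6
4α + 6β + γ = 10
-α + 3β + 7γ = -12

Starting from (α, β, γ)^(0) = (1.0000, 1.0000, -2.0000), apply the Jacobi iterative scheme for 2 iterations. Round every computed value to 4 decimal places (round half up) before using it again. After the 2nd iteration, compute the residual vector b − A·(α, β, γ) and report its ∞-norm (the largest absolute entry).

2.2727

Iteration 1:
  α = (-6 - (3)·1.0000 - (4)·-2.0000) / (11) = -0.0909
  β = (10 - (4)·1.0000 - (1)·-2.0000) / (6) = 1.3333
  γ = (-12 - (-1)·1.0000 - (3)·1.0000) / (7) = -2.0000
Iteration 2:
  α = (-6 - (3)·1.3333 - (4)·-2.0000) / (11) = -0.1818
  β = (10 - (4)·-0.0909 - (1)·-2.0000) / (6) = 2.0606
  γ = (-12 - (-1)·-0.0909 - (3)·1.3333) / (7) = -2.2987
Residual b − A·x = (-0.9872, 0.6623, -2.2727); ∞-norm = 2.2727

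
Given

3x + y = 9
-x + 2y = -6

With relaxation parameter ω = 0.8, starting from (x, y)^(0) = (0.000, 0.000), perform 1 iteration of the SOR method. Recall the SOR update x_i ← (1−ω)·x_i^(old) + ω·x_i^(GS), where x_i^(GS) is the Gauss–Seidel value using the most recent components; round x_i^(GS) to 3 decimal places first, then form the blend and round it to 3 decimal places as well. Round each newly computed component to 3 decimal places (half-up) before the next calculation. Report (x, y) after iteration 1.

Iteration 1:
  x: GS value = (9 - (1)·0.000) / (3) = 3.000;  x ← (1−ω)·0.000 + ω·3.000 = 2.400
  y: GS value = (-6 - (-1)·2.400) / (2) = -1.800;  y ← (1−ω)·0.000 + ω·-1.800 = -1.440

(2.400, -1.440)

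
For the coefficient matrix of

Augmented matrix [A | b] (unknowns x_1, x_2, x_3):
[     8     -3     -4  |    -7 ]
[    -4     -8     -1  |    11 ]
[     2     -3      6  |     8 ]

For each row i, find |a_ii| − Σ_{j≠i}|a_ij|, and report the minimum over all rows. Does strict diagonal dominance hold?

1

row 1: |8| − (3+4) = 1
row 2: |-8| − (4+1) = 3
row 3: |6| − (2+3) = 1
minimum over rows = 1 → strictly diagonally dominant (convergence guaranteed)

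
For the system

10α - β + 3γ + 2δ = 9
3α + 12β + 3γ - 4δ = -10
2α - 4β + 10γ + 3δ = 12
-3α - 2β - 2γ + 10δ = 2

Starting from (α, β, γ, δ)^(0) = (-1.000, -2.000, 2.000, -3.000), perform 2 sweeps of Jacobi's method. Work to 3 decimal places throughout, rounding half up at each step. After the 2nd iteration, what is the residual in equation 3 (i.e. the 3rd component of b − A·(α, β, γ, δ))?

Iteration 1:
  α = (9 - (-1)·-2.000 - (3)·2.000 - (2)·-3.000) / (10) = 0.700
  β = (-10 - (3)·-1.000 - (3)·2.000 - (-4)·-3.000) / (12) = -2.083
  γ = (12 - (2)·-1.000 - (-4)·-2.000 - (3)·-3.000) / (10) = 1.500
  δ = (2 - (-3)·-1.000 - (-2)·-2.000 - (-2)·2.000) / (10) = -0.100
Iteration 2:
  α = (9 - (-1)·-2.083 - (3)·1.500 - (2)·-0.100) / (10) = 0.262
  β = (-10 - (3)·0.700 - (3)·1.500 - (-4)·-0.100) / (12) = -1.417
  γ = (12 - (2)·0.700 - (-4)·-2.083 - (3)·-0.100) / (10) = 0.257
  δ = (2 - (-3)·0.700 - (-2)·-2.083 - (-2)·1.500) / (10) = 0.293
Residual b − A·x = (3.606, 6.619, 2.359, -2.464)

2.359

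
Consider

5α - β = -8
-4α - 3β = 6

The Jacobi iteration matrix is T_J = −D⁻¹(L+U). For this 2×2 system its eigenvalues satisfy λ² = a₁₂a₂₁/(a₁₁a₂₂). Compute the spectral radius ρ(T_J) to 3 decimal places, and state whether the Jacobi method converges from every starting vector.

0.516

a₁₂a₂₁/(a₁₁a₂₂) = (-1)·(-4) / ((5)·(-3)) = -0.266667
ρ = √|-0.266667| = √0.266667 = 0.516
ρ < 1, so Jacobi converges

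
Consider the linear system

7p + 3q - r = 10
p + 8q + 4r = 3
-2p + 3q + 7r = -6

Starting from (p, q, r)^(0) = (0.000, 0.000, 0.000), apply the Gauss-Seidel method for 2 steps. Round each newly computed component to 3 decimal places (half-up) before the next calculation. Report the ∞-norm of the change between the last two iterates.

0.287

Iteration 1:
  p = (10 - (3)·0.000 - (-1)·0.000) / (7) = 1.429
  q = (3 - (1)·1.429 - (4)·0.000) / (8) = 0.196
  r = (-6 - (-2)·1.429 - (3)·0.196) / (7) = -0.533
Iteration 2:
  p = (10 - (3)·0.196 - (-1)·-0.533) / (7) = 1.268
  q = (3 - (1)·1.268 - (4)·-0.533) / (8) = 0.483
  r = (-6 - (-2)·1.268 - (3)·0.483) / (7) = -0.702
Change: (-0.161, 0.287, -0.169) → max |·| = 0.287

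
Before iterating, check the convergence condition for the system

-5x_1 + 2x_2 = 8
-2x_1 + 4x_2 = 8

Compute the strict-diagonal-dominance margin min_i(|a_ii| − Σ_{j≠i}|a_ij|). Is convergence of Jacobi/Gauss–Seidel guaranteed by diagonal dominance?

row 1: |-5| − (2) = 3
row 2: |4| − (2) = 2
minimum over rows = 2 → strictly diagonally dominant (convergence guaranteed)

2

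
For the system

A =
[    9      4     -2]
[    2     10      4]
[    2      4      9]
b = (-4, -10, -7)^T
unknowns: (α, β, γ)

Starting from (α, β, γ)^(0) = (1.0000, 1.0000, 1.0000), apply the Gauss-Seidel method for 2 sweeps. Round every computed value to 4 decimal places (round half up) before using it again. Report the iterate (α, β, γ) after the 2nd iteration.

(0.1037, -0.9941, -0.3590)

Iteration 1:
  α = (-4 - (4)·1.0000 - (-2)·1.0000) / (9) = -0.6667
  β = (-10 - (2)·-0.6667 - (4)·1.0000) / (10) = -1.2667
  γ = (-7 - (2)·-0.6667 - (4)·-1.2667) / (9) = -0.0666
Iteration 2:
  α = (-4 - (4)·-1.2667 - (-2)·-0.0666) / (9) = 0.1037
  β = (-10 - (2)·0.1037 - (4)·-0.0666) / (10) = -0.9941
  γ = (-7 - (2)·0.1037 - (4)·-0.9941) / (9) = -0.3590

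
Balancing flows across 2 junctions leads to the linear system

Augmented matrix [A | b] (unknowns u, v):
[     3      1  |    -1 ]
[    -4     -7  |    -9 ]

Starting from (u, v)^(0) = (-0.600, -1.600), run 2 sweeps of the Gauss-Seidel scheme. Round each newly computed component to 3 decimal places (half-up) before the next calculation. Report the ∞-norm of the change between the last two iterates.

Iteration 1:
  u = (-1 - (1)·-1.600) / (3) = 0.200
  v = (-9 - (-4)·0.200) / (-7) = 1.171
Iteration 2:
  u = (-1 - (1)·1.171) / (3) = -0.724
  v = (-9 - (-4)·-0.724) / (-7) = 1.699
Change: (-0.924, 0.528) → max |·| = 0.924

0.924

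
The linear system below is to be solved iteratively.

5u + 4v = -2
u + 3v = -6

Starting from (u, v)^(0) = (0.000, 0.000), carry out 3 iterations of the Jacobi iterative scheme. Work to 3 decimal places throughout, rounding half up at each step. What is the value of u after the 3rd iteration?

Iteration 1:
  u = (-2 - (4)·0.000) / (5) = -0.400
  v = (-6 - (1)·0.000) / (3) = -2.000
Iteration 2:
  u = (-2 - (4)·-2.000) / (5) = 1.200
  v = (-6 - (1)·-0.400) / (3) = -1.867
Iteration 3:
  u = (-2 - (4)·-1.867) / (5) = 1.094
  v = (-6 - (1)·1.200) / (3) = -2.400

1.094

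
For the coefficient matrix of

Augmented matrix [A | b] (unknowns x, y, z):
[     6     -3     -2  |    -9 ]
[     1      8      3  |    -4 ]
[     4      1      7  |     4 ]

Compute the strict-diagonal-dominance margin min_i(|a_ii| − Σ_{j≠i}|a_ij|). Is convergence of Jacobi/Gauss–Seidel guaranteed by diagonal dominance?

row 1: |6| − (3+2) = 1
row 2: |8| − (1+3) = 4
row 3: |7| − (4+1) = 2
minimum over rows = 1 → strictly diagonally dominant (convergence guaranteed)

1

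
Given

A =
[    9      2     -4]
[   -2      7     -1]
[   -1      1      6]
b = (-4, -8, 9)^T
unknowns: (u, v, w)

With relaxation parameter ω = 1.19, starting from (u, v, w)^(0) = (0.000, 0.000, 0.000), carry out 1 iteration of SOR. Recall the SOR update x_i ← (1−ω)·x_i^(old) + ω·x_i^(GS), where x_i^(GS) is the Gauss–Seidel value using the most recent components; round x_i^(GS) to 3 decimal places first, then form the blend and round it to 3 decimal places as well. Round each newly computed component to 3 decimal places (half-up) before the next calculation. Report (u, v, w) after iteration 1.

(-0.528, -1.540, 1.986)

Iteration 1:
  u: GS value = (-4 - (2)·0.000 - (-4)·0.000) / (9) = -0.444;  u ← (1−ω)·0.000 + ω·-0.444 = -0.528
  v: GS value = (-8 - (-2)·-0.528 - (-1)·0.000) / (7) = -1.294;  v ← (1−ω)·0.000 + ω·-1.294 = -1.540
  w: GS value = (9 - (-1)·-0.528 - (1)·-1.540) / (6) = 1.669;  w ← (1−ω)·0.000 + ω·1.669 = 1.986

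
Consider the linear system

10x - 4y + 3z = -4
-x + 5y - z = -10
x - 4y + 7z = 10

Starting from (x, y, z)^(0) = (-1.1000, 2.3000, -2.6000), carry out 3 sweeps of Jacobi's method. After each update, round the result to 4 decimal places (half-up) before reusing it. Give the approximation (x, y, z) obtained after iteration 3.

(-0.7671, -2.5378, 1.1037)

Iteration 1:
  x = (-4 - (-4)·2.3000 - (3)·-2.6000) / (10) = 1.3000
  y = (-10 - (-1)·-1.1000 - (-1)·-2.6000) / (5) = -2.7400
  z = (10 - (1)·-1.1000 - (-4)·2.3000) / (7) = 2.9000
Iteration 2:
  x = (-4 - (-4)·-2.7400 - (3)·2.9000) / (10) = -2.3660
  y = (-10 - (-1)·1.3000 - (-1)·2.9000) / (5) = -1.1600
  z = (10 - (1)·1.3000 - (-4)·-2.7400) / (7) = -0.3229
Iteration 3:
  x = (-4 - (-4)·-1.1600 - (3)·-0.3229) / (10) = -0.7671
  y = (-10 - (-1)·-2.3660 - (-1)·-0.3229) / (5) = -2.5378
  z = (10 - (1)·-2.3660 - (-4)·-1.1600) / (7) = 1.1037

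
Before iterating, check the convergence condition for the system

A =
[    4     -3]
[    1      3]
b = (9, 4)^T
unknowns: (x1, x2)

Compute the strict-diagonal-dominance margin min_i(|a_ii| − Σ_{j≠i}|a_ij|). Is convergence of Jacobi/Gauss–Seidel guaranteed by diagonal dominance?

row 1: |4| − (3) = 1
row 2: |3| − (1) = 2
minimum over rows = 1 → strictly diagonally dominant (convergence guaranteed)

1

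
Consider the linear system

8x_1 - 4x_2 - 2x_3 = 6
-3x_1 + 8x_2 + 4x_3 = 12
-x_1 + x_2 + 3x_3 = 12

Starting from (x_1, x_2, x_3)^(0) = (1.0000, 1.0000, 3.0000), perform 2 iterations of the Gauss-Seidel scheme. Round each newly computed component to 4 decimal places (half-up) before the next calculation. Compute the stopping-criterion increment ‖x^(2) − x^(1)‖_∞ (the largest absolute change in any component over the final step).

0.6224

Iteration 1:
  x_1 = (6 - (-4)·1.0000 - (-2)·3.0000) / (8) = 2.0000
  x_2 = (12 - (-3)·2.0000 - (4)·3.0000) / (8) = 0.7500
  x_3 = (12 - (-1)·2.0000 - (1)·0.7500) / (3) = 4.4167
Iteration 2:
  x_1 = (6 - (-4)·0.7500 - (-2)·4.4167) / (8) = 2.2292
  x_2 = (12 - (-3)·2.2292 - (4)·4.4167) / (8) = 0.1276
  x_3 = (12 - (-1)·2.2292 - (1)·0.1276) / (3) = 4.7005
Change: (0.2292, -0.6224, 0.2838) → max |·| = 0.6224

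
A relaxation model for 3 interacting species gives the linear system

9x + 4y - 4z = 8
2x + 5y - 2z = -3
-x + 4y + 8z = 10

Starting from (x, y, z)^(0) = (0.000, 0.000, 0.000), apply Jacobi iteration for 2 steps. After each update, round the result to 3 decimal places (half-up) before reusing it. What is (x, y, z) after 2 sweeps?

(1.711, -0.456, 1.661)

Iteration 1:
  x = (8 - (4)·0.000 - (-4)·0.000) / (9) = 0.889
  y = (-3 - (2)·0.000 - (-2)·0.000) / (5) = -0.600
  z = (10 - (-1)·0.000 - (4)·0.000) / (8) = 1.250
Iteration 2:
  x = (8 - (4)·-0.600 - (-4)·1.250) / (9) = 1.711
  y = (-3 - (2)·0.889 - (-2)·1.250) / (5) = -0.456
  z = (10 - (-1)·0.889 - (4)·-0.600) / (8) = 1.661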